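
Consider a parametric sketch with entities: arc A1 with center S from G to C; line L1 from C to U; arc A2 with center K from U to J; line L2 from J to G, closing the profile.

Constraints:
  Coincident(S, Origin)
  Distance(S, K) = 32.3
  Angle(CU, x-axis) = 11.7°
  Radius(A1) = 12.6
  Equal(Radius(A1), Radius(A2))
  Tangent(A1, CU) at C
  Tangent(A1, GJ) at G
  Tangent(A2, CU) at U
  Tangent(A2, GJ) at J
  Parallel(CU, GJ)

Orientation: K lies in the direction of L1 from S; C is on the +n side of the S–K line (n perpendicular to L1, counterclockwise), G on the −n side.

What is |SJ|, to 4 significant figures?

34.67

The slot axis is L1's direction at 11.7°, so u = (cos 11.7°, sin 11.7°) = (0.9792, 0.2028) and n = (−sin 11.7°, cos 11.7°) = (-0.2028, 0.9792). S is at the origin and K lies 32.3 along u from S, so K = 32.3·u = (31.63, 6.550). Tangency of A1 to both parallel lines with radius 12.6 puts C and G at S ± 12.6·n: C = (-2.555, 12.34), G = (2.555, -12.34). Equal radii place U and J the same way about K: U = K + 12.6·n = (29.07, 18.89), J = K − 12.6·n = (34.18, -5.788). Then |SJ| = |J − S| = 34.67.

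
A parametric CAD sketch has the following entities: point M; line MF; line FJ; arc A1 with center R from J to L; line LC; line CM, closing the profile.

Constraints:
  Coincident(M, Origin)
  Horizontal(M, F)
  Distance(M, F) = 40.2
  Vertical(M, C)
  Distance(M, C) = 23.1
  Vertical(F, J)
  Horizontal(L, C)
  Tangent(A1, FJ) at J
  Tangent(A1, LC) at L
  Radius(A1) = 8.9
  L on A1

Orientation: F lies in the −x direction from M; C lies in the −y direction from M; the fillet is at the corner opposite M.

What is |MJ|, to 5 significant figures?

42.634

M is at the origin; MF is horizontal with |MF| = 40.2 and F on the −x side, so F = (-40.200, 0.0000). MC is vertical with |MC| = 23.1 and C on the −y side, so C = (0.0000, -23.100). The virtual corner opposite M is at (-40.200, -23.100). Tangency of A1 to FJ means the radius RJ is perpendicular to FJ and the tangent condition forces RL to be normal to LC, with radius 8.9, so the center R sits 8.9 in from both sides at R = (-31.300, -14.200). That places the tangent points at J = (-40.200, -14.200) on FJ and L = (-31.300, -23.100) on LC. Then |MJ| = |J − M| = 42.634.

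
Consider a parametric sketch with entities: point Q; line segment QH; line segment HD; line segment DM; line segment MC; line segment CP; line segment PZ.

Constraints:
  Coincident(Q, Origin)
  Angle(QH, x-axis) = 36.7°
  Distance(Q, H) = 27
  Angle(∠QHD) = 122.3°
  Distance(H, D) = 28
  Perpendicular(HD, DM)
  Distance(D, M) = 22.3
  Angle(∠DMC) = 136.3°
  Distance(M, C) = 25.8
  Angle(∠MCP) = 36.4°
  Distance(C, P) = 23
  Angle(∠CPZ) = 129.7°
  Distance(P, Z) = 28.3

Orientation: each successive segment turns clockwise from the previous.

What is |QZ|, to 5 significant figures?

55.117

Q is at the origin; QH runs at 36.7° with length 27.0, so H = (21.648, 16.136). ∠QHD = 122.3° gives HD at -21.000° from the x-axis; with |HD| = 28.0, D = (47.788, 6.1016). The perpendicularity gives DM at right angles to HD, so DM runs at -111.00°; with |DM| = 22.3, M = (39.797, -14.717). ∠DMC = 136.3° gives MC at -154.70° from the x-axis; with |MC| = 25.8, C = (16.471, -25.743). ∠MCP = 36.4° gives CP at 61.700° from the x-axis; with |CP| = 23.0, P = (27.375, -5.4921). ∠CPZ = 129.7° gives PZ at 11.400° from the x-axis; with |PZ| = 28.3, Z = (55.117, 0.10158). Then |QZ| = |Z − Q| = 55.117.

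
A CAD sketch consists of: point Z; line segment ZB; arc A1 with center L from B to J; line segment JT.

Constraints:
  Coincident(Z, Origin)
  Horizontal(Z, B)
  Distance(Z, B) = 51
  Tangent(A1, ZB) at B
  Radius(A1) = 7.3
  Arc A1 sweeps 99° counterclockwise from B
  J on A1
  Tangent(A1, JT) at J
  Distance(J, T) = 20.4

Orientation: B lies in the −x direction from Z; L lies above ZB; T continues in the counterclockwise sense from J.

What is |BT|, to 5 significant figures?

28.872

On A1, B sits at bearing -90° from L; a 99° counterclockwise sweep puts J at bearing 9°, so J = L + 7.3·(cos 9°, sin 9°) = (-43.790, 8.4420). A1 meets JT tangentially, so LJ is at right angles to JT, so JT runs along (−sin 9°, cos 9°); with |JT| = 20.4, T = (-46.981, 28.591). Then |BT| = |T − B| = 28.872.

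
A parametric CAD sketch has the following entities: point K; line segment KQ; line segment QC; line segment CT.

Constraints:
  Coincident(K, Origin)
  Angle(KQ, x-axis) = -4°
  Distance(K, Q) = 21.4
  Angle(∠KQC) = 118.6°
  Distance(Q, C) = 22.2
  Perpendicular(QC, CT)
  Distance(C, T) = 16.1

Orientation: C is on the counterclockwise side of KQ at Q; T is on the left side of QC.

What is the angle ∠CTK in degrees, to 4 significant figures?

94.74°

∠KQC = 118.6°, so QC runs at -4.0° + (180° − 118.6°) = 57.40° from the x-axis; with |QC| = 22.2, C = Q + 22.2·(cos 57.40°, sin 57.40°) = (33.31, 17.21). QC ⟂ CT; with |CT| = 16.1 on the left of QC, T = C + 16.1·(-0.8425, 0.5388) = (19.75, 25.88). Then cos ∠CTK = TC·TK / (|TC||TK|), giving 94.74°.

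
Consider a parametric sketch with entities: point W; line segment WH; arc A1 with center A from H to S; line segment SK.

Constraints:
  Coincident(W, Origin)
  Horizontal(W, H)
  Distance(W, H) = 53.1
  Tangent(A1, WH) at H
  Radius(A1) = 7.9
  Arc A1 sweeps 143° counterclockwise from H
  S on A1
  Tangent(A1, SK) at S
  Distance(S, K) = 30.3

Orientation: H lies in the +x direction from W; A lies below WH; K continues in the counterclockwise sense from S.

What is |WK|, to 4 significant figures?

79.47

W is at the origin; W and H share the same y with |WH| = 53.1 and H on the +x side, so H = (53.10, 0.000). A1 meets WH tangentially, so AH is at right angles to WH, so A = H + (0, -7.9) = (53.10, -7.900). On A1, H sits at bearing 90° from A; a 143° counterclockwise sweep puts S at bearing 233°, so S = A + 7.9·(cos 233°, sin 233°) = (48.35, -14.21). The tangent condition forces AS to be normal to SK, so SK runs along (−sin 233°, cos 233°); with |SK| = 30.3, K = (72.54, -32.44). Then |WK| = |K − W| = 79.47.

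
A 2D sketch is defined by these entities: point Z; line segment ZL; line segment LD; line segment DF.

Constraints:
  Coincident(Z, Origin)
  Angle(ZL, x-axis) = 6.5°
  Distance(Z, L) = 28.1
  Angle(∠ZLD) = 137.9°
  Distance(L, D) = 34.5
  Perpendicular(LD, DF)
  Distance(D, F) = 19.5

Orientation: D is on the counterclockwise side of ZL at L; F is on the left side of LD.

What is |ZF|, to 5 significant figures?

55.353

∠ZLD = 137.9°, so LD runs at 6.5° + (180° − 137.9°) = 48.600° from the x-axis; with |LD| = 34.5, D = L + 34.5·(cos 48.600°, sin 48.600°) = (50.735, 29.060). LD ⟂ DF; with |DF| = 19.5 on the left of LD, F = D + 19.5·(-0.75011, 0.66131) = (36.107, 41.955). Then |ZF| = |F − Z| = 55.353.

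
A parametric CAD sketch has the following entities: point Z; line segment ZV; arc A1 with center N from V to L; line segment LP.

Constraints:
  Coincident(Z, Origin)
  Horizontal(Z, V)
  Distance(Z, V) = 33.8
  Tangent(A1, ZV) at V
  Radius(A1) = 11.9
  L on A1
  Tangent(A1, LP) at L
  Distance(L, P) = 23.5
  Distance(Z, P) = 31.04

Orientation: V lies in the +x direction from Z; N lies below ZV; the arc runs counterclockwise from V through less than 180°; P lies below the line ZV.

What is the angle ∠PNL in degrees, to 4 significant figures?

63.14°

Z is at the origin; ZV is horizontal with |ZV| = 33.8 and V on the +x side, so V = (33.80, 0.000). A1 meets ZV tangentially, so NV is at right angles to ZV, so N = V + (0, -11.9) = (33.80, -11.90). Since NL ⟂ LP (tangency), |NP| = √(11.9² + 23.5²) = 26.34 regardless of where L sits on A1. So P lies on both circle(Z, 31.04) and circle(N, 26.34); the below-ZV intersection is P = (13.07, -28.15). L is the foot of the tangent from P: L = (23.02, -6.863).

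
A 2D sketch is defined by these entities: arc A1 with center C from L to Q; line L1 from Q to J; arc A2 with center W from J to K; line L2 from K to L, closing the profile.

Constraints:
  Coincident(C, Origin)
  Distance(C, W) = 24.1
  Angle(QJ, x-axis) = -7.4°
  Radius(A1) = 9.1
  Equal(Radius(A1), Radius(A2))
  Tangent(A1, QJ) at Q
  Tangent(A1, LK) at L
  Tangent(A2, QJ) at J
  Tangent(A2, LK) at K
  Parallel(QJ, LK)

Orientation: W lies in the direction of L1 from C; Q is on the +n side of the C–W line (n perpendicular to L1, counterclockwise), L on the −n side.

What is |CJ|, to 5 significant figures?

25.761

The slot axis is L1's direction at -7.4°, so u = (cos -7.4°, sin -7.4°) = (0.99167, -0.12880) and n = (−sin -7.4°, cos -7.4°) = (0.12880, 0.99167). C is at the origin and W lies 24.1 along u from C, so W = 24.1·u = (23.899, -3.1040). Tangency of A1 to both parallel lines with radius 9.1 puts Q and L at C ± 9.1·n: Q = (1.1720, 9.0242), L = (-1.1720, -9.0242). Equal radii place J and K the same way about W: J = W + 9.1·n = (25.071, 5.9202), K = W − 9.1·n = (22.727, -12.128). Then |CJ| = |J − C| = 25.761.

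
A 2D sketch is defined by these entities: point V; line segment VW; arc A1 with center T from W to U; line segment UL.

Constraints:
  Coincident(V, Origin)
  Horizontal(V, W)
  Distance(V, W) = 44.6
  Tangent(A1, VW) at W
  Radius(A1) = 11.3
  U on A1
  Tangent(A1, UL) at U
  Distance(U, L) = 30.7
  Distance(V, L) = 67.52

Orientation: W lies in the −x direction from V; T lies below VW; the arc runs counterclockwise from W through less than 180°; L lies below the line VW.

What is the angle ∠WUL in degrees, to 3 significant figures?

131°

Checks: |TU| = 11.30 ✓; ∠(TU, UL) = 90.00° ✓; |UL| = 30.70 ✓; |VL| = 67.52 ✓.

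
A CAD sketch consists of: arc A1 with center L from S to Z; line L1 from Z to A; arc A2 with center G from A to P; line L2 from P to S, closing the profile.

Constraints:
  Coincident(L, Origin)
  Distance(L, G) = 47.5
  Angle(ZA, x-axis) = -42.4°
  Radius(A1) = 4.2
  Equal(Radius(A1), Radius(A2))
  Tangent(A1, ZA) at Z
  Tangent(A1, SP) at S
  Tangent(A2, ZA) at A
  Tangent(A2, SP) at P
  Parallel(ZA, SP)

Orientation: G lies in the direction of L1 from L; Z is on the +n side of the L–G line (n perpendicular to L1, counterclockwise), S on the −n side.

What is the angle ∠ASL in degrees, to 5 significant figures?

79.971°

Tangency of A1 to both parallel lines with radius 4.2 puts Z and S at L ± 4.2·n: Z = (2.8321, 3.1015), S = (-2.8321, -3.1015). Equal radii place A and P the same way about G: A = G + 4.2·n = (37.909, -28.928), P = G − 4.2·n = (32.245, -35.131). Then cos ∠ASL = SA·SL / (|SA||SL|), giving 79.971°.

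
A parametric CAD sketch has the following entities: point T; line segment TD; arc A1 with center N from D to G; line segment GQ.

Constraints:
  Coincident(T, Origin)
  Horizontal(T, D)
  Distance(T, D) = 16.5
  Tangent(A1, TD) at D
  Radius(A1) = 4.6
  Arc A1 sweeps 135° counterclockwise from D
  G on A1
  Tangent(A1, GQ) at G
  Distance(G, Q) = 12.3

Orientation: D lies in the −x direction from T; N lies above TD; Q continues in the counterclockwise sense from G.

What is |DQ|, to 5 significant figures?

17.423

T is at the origin; T and D share the same y with |TD| = 16.5 and D on the −x side, so D = (-16.500, 0.0000). Tangency of A1 to TD means the radius ND is perpendicular to TD, so N = D + (0, 4.6) = (-16.500, 4.6000). On A1, D sits at bearing -90° from N; a 135° counterclockwise sweep puts G at bearing 45°, so G = N + 4.6·(cos 45°, sin 45°) = (-13.247, 7.8527). Since A1 is tangent to GQ there, NG ⟂ GQ, so GQ runs along (−sin 45°, cos 45°); with |GQ| = 12.3, Q = (-21.945, 16.550). Then |DQ| = |Q − D| = 17.423.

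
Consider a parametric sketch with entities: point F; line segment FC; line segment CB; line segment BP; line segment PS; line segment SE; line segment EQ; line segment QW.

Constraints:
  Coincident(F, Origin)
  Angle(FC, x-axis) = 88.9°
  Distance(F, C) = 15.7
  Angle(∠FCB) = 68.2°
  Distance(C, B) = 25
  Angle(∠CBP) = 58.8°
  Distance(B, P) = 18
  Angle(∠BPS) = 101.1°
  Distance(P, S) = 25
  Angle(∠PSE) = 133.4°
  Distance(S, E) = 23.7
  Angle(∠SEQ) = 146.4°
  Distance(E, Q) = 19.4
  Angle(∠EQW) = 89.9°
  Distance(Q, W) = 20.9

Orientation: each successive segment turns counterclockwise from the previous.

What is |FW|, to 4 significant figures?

44.87

∠SEQ = 146.4° gives EQ at 121.0° from the x-axis; with |EQ| = 19.4, Q = (1.088, 52.39). ∠EQW = 89.9° gives QW at -148.9° from the x-axis; with |QW| = 20.9, W = (-16.81, 41.60). Then |FW| = |W − F| = 44.87.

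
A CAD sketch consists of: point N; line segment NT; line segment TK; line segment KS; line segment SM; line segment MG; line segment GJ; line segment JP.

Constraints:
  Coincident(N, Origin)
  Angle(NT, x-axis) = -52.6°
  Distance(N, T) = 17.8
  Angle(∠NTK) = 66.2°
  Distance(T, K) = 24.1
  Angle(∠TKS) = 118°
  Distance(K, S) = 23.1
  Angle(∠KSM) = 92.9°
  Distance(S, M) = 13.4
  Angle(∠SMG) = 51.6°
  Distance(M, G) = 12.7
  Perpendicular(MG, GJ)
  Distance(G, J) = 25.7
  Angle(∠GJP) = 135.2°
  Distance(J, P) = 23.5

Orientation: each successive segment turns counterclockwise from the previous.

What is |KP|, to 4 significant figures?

54.87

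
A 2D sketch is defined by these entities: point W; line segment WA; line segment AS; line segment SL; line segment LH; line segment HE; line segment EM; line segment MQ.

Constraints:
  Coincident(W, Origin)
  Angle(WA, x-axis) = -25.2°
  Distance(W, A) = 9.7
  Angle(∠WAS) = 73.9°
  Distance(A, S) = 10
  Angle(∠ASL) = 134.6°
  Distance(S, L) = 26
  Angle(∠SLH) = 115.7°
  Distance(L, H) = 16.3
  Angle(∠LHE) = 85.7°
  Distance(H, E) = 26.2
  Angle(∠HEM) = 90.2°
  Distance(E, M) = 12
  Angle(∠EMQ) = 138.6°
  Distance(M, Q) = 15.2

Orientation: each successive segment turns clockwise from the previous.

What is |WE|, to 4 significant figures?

14.41

W is at the origin; WA runs at -25.2° with length 9.7, so A = (8.777, -4.130). ∠WAS = 73.9° gives AS at -131.3° from the x-axis; with |AS| = 10.0, S = (2.177, -11.64). ∠ASL = 134.6° gives SL at -176.7° from the x-axis; with |SL| = 26.0, L = (-23.78, -13.14). ∠SLH = 115.7° gives LH at 119.0° from the x-axis; with |LH| = 16.3, H = (-31.68, 1.117). ∠LHE = 85.7° gives HE at 24.70° from the x-axis; with |HE| = 26.2, E = (-7.880, 12.07). Then |WE| = |E − W| = 14.41.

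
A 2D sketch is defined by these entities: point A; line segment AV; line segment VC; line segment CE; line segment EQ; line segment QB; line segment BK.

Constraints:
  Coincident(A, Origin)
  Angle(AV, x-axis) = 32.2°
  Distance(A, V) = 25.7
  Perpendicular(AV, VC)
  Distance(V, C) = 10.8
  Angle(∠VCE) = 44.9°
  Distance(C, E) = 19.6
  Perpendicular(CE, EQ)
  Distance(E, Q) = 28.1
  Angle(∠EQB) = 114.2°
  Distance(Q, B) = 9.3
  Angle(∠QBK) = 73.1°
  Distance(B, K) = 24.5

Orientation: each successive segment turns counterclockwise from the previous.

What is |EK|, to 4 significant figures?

13.87

A is at the origin; AV runs at 32.2° with length 25.7, so V = (21.75, 13.69). The perpendicularity gives VC at right angles to AV, so VC runs at 122.2°; with |VC| = 10.8, C = (15.99, 22.83). ∠VCE = 44.9° gives CE at -102.7° from the x-axis; with |CE| = 19.6, E = (11.68, 3.713). CE ⟂ EQ, so EQ runs at -12.70°; with |EQ| = 28.1, Q = (39.10, -2.464). ∠EQB = 114.2° gives QB at 53.10° from the x-axis; with |QB| = 9.3, B = (44.68, 4.973). ∠QBK = 73.1° gives BK at 160.0° from the x-axis; with |BK| = 24.5, K = (21.66, 13.35). Then |EK| = |K − E| = 13.87.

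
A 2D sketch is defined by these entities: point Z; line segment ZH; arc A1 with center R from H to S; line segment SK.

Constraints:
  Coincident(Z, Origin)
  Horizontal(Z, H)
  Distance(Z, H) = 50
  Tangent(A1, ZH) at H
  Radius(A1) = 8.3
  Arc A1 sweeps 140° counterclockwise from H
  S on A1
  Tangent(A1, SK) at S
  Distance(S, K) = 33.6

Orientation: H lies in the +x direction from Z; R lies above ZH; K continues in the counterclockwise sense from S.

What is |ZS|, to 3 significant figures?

57.2

A1 meets ZH tangentially, so RH is at right angles to ZH, so R = H + (0, 8.3) = (50.0, 8.30). On A1, H sits at bearing -90° from R; a 140° counterclockwise sweep puts S at bearing 50°, so S = R + 8.3·(cos 50°, sin 50°) = (55.3, 14.7). Then |ZS| = |S − Z| = 57.2.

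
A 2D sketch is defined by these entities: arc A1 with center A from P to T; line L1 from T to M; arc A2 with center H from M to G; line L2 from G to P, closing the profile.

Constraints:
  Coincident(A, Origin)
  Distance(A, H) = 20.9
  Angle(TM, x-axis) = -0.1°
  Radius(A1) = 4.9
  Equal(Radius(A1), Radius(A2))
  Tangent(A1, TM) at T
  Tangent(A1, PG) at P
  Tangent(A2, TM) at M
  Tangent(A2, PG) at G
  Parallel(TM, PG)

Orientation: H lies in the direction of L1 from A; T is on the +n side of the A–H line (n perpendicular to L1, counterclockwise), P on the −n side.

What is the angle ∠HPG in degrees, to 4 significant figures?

13.19°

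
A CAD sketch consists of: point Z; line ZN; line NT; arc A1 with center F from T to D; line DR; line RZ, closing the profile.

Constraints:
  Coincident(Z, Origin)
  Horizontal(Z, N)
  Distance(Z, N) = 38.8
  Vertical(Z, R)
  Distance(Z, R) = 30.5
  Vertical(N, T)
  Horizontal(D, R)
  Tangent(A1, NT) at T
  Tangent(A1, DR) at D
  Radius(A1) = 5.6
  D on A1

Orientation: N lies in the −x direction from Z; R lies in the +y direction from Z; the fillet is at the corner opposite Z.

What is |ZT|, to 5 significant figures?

46.103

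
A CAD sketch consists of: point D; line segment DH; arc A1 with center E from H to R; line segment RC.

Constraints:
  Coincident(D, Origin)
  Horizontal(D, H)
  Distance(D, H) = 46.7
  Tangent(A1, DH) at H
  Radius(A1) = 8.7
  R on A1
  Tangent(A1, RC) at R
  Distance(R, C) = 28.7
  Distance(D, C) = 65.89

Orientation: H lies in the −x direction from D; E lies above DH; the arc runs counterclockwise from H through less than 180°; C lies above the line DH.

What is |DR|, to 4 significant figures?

41.39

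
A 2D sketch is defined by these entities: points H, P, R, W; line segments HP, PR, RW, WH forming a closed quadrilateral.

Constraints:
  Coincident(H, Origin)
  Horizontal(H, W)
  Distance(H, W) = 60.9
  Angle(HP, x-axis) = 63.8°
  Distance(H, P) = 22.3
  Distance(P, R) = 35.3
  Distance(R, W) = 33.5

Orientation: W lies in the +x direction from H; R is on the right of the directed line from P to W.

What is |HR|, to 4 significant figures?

30.45

H is at the origin; H and W share the same y with |HW| = 60.9 and W in +x, so W = (60.9, 0). HP runs at 63.8° with |HP| = 22.3, so P = (9.846, 20.01). R is determined by |PR| = 35.3 and |RW| = 33.5 together: it lies at the intersection of circle(P, 35.3) and circle(W, 33.5). With |PW| = 54.84, the foot of the radical line on PW is 28.55 from P and the perpendicular offset is √(35.3² − 28.55²) = 20.76. Taking the right-of-PW solution: R = (28.85, -9.740).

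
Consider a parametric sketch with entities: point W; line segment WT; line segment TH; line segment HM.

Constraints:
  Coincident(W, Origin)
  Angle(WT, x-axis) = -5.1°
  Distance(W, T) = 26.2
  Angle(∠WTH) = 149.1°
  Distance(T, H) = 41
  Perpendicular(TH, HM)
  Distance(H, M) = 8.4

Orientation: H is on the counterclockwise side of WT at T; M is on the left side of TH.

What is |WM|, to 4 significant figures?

63.68

W is at the origin; WT runs at -5.1° with length 26.2, so T = 26.2·(cos -5.1°, sin -5.1°) = (26.10, -2.329). ∠WTH = 149.1°, so TH runs at -5.1° + (180° − 149.1°) = 25.80° from the x-axis; with |TH| = 41.0, H = T + 41.0·(cos 25.80°, sin 25.80°) = (63.01, 15.52). TH is perpendicular to HM; with |HM| = 8.4 on the left of TH, M = H + 8.4·(-0.4352, 0.9003) = (59.35, 23.08). Then |WM| = |M − W| = 63.68.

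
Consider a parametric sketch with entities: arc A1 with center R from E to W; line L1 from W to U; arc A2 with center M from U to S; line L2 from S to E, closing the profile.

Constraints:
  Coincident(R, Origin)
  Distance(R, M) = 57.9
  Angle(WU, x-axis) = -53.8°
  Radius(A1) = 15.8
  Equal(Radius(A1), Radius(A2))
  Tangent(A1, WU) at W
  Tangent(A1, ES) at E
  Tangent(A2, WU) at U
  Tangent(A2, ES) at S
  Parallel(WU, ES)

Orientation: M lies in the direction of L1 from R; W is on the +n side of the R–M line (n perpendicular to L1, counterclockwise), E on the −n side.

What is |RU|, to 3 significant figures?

60.0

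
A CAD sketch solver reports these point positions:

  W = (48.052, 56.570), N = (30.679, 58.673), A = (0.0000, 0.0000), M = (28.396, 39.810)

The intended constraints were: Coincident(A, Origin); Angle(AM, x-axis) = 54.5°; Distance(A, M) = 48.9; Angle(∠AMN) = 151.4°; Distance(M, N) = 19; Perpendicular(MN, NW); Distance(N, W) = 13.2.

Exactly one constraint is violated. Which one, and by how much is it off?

Distance(N, W) = 13.2 — off by 4.30.

A = (0.00, 0.00) ✓; AM at 54.50° ✓; |AM| = 48.90 ✓; ∠AMN = 151.4° ✓; |MN| = 19.00 ✓; ∠(MN, NW) = 90.00° ✓; |NW| = 17.50 ✗.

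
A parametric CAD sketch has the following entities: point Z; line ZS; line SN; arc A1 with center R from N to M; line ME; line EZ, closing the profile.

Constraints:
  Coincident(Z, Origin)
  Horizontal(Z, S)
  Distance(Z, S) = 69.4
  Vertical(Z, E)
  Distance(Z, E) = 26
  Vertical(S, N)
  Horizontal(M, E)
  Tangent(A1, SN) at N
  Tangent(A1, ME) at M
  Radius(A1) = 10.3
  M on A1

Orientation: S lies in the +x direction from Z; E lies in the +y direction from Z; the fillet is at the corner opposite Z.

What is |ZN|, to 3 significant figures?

71.2

The virtual corner opposite Z is at (69.4, 26.0). A1 meets SN tangentially, so RN is at right angles to SN and since A1 is tangent to ME there, RM ⟂ ME, with radius 10.3, so the center R sits 10.3 in from both sides at R = (59.1, 15.7). That places the tangent points at N = (69.4, 15.7) on SN and M = (59.1, 26.0) on ME. Then |ZN| = |N − Z| = 71.2.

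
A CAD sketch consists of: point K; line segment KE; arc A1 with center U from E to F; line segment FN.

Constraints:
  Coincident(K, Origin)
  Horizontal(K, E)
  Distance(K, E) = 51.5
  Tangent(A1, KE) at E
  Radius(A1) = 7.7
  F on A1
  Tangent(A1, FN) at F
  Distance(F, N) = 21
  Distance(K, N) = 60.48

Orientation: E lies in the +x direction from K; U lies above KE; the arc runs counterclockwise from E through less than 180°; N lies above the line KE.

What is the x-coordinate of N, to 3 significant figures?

52.5

Checks: |UF| = 7.700 ✓; ∠(UF, FN) = 90.00° ✓; |FN| = 21.00 ✓; |KN| = 60.48 ✓.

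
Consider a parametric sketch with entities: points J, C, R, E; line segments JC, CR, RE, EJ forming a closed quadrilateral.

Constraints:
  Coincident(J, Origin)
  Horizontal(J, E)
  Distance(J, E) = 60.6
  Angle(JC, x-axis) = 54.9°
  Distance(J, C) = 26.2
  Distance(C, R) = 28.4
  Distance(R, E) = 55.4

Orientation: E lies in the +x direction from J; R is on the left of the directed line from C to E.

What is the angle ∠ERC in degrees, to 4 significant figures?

64.74°

Checks: |CR| = 28.40 ✓; |RE| = 55.40 ✓.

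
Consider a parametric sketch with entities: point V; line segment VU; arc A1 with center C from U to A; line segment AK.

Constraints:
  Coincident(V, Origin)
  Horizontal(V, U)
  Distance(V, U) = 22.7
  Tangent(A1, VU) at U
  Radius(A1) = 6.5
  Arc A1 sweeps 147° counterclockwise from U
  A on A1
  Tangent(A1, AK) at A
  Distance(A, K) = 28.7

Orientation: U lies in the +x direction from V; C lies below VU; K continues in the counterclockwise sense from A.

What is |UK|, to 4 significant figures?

34.38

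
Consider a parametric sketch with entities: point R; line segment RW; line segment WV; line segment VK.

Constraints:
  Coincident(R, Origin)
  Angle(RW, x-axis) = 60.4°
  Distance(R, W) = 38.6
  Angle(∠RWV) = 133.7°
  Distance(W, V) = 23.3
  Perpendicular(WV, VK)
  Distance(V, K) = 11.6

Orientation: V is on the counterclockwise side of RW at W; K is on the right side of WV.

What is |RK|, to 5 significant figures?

63.699

R is at the origin; RW runs at 60.4° with length 38.6, so W = 38.6·(cos 60.4°, sin 60.4°) = (19.066, 33.563). ∠RWV = 133.7°, so WV runs at 60.4° + (180° − 133.7°) = 106.70° from the x-axis; with |WV| = 23.3, V = W + 23.3·(cos 106.70°, sin 106.70°) = (12.371, 55.880). WV is perpendicular to VK; with |VK| = 11.6 on the right of WV, K = V + 11.6·(0.95782, 0.28736) = (23.481, 59.213). Then |RK| = |K − R| = 63.699.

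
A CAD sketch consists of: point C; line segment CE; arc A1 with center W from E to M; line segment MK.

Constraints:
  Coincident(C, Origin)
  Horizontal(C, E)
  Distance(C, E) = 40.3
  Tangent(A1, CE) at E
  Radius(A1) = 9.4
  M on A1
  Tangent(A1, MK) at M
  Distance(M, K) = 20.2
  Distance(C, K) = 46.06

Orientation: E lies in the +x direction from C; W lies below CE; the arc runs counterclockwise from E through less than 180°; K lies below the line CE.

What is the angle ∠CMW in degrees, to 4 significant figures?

151.5°

C is at the origin; C and E share the same y with |CE| = 40.3 and E on the +x side, so E = (40.30, 0.000). The tangent condition forces WE to be normal to CE, so W = E + (0, -9.4) = (40.30, -9.400). Since WM ⟂ MK (tangency), |WK| = √(9.4² + 20.2²) = 22.28 regardless of where M sits on A1. So K lies on both circle(C, 46.06) and circle(W, 22.28); the below-CE intersection is K = (34.22, -30.83). M is the foot of the tangent from K: M = (31.02, -10.89).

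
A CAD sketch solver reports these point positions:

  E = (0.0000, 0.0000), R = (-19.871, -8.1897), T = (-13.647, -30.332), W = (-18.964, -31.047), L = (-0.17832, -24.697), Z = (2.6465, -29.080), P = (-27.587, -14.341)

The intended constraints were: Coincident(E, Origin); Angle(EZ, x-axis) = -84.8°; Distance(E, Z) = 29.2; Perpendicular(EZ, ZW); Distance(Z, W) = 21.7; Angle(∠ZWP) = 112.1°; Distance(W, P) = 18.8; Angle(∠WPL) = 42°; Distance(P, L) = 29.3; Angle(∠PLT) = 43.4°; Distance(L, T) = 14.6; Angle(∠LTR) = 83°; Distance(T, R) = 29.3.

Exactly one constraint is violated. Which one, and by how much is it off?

Distance(T, R) = 29.3 — off by 6.30.

E = (0.00, 0.00) ✓; EZ at -84.80° ✓; |EZ| = 29.20 ✓; ∠(EZ, ZW) = 90.00° ✓; |ZW| = 21.70 ✓; ∠ZWP = 112.1° ✓; |WP| = 18.80 ✓; ∠WPL = 42.00° ✓; |PL| = 29.30 ✓; ∠PLT = 43.40° ✓; |LT| = 14.60 ✓; ∠LTR = 83.00° ✓; |TR| = 23.00 ✗.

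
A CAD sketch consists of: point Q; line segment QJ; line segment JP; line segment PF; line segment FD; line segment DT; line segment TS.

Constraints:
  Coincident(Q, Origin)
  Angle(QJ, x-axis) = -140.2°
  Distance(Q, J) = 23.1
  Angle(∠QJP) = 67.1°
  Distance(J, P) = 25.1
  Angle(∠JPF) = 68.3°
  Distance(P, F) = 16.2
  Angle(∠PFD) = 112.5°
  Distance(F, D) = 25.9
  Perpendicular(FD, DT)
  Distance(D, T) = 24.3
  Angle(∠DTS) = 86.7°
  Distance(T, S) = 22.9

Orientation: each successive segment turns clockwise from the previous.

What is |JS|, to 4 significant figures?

17.61

FD is perpendicular to DT, so DT runs at -162.3°; with |DT| = 24.3, T = (-24.18, -24.19). ∠DTS = 86.7° gives TS at 104.4° from the x-axis; with |TS| = 22.9, S = (-29.87, -2.007). Then |JS| = |S − J| = 17.61.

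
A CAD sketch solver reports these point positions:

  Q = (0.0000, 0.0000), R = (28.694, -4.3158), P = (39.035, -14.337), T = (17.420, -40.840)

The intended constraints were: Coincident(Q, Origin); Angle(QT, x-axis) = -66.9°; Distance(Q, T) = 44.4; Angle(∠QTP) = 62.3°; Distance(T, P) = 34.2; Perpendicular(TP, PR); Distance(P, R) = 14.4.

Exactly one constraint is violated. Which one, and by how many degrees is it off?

Perpendicular(TP, PR) — off by 4.90°.

Q = (0.00, 0.00) ✓; QT at -66.90° ✓; |QT| = 44.40 ✓; ∠QTP = 62.30° ✓; |TP| = 34.20 ✓; ∠(TP, PR) = 85.10° ✗; |PR| = 14.40 ✓.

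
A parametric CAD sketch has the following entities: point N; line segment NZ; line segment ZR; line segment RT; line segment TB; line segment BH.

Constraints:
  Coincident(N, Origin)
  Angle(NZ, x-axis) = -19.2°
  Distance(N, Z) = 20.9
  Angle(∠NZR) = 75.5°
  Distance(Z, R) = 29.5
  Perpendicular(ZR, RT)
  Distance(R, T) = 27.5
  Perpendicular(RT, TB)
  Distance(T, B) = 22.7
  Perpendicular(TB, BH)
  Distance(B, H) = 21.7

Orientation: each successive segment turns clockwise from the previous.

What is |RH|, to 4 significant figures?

23.43

N is at the origin; NZ runs at -19.2° with length 20.9, so Z = (19.74, -6.873). ∠NZR = 75.5° gives ZR at -123.7° from the x-axis; with |ZR| = 29.5, R = (3.370, -31.42). The perpendicularity gives RT at right angles to ZR, so RT runs at 146.3°; with |RT| = 27.5, T = (-19.51, -16.16). The perpendicularity gives TB at right angles to RT, so TB runs at 56.30°; with |TB| = 22.7, B = (-6.914, 2.728). TB ⟂ BH, so BH runs at -33.70°; with |BH| = 21.7, H = (11.14, -9.313). Then |RH| = |H − R| = 23.43.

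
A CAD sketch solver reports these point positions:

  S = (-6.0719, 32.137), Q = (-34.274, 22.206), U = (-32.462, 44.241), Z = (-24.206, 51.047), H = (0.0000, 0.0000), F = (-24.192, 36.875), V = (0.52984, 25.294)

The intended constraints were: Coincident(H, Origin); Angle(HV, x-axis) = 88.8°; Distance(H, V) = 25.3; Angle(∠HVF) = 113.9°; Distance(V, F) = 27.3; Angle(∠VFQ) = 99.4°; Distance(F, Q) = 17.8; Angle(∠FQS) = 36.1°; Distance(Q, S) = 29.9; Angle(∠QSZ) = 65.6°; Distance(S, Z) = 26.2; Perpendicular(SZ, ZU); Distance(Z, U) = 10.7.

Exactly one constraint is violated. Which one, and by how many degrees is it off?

Perpendicular(SZ, ZU) — off by 4.30°.

H = (0.00, 0.00) ✓; HV at 88.80° ✓; |HV| = 25.30 ✓; ∠HVF = 113.9° ✓; |VF| = 27.30 ✓; ∠VFQ = 99.40° ✓; |FQ| = 17.80 ✓; ∠FQS = 36.10° ✓; |QS| = 29.90 ✓; ∠QSZ = 65.60° ✓; |SZ| = 26.20 ✓; ∠(SZ, ZU) = 85.70° ✗; |ZU| = 10.70 ✓.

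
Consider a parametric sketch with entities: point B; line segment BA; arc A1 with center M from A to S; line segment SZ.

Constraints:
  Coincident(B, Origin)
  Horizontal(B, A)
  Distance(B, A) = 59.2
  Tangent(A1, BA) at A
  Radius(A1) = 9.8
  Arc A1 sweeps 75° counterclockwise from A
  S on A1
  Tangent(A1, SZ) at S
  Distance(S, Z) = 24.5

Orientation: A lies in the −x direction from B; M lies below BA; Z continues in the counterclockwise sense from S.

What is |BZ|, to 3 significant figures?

81.1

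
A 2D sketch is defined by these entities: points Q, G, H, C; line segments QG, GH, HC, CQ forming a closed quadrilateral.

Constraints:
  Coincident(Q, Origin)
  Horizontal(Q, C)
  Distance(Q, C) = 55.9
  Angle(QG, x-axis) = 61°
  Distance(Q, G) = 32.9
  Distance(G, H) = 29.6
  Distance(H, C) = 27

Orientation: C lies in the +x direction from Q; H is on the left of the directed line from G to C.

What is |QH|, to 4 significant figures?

51.64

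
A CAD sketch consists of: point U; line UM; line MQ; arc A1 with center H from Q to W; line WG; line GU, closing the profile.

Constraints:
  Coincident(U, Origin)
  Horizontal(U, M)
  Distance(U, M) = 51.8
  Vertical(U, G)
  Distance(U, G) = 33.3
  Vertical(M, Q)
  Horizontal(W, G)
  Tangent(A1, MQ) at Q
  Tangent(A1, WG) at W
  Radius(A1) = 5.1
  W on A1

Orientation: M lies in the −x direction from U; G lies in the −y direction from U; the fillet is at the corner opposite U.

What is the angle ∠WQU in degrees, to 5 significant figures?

73.564°

U is at the origin; UM is horizontal with |UM| = 51.8 and M on the −x side, so M = (-51.800, 0.0000). U and G share the same x with |UG| = 33.3 and G on the −y side, so G = (0.0000, -33.300). The virtual corner opposite U is at (-51.800, -33.300). The tangent condition forces HQ to be normal to MQ and the tangent condition forces HW to be normal to WG, with radius 5.1, so the center H sits 5.1 in from both sides at H = (-46.700, -28.200). That places the tangent points at Q = (-51.800, -28.200) on MQ and W = (-46.700, -33.300) on WG. Then cos ∠WQU = QW·QU / (|QW||QU|), giving 73.564°.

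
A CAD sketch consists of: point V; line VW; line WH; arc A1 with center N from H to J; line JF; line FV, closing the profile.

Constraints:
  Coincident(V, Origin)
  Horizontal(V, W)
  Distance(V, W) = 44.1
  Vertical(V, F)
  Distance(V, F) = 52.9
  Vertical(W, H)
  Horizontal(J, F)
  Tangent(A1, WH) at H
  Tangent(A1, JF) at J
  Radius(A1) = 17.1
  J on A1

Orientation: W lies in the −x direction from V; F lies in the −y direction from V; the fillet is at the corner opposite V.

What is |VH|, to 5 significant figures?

56.802

V is at the origin; VW is horizontal with |VW| = 44.1 and W on the −x side, so W = (-44.100, 0.0000). V and F share the same x with |VF| = 52.9 and F on the −y side, so F = (0.0000, -52.900). The virtual corner opposite V is at (-44.100, -52.900). Since A1 is tangent to WH there, NH ⟂ WH and the tangent condition forces NJ to be normal to JF, with radius 17.1, so the center N sits 17.1 in from both sides at N = (-27.000, -35.800). That places the tangent points at H = (-44.100, -35.800) on WH and J = (-27.000, -52.900) on JF. Then |VH| = |H − V| = 56.802.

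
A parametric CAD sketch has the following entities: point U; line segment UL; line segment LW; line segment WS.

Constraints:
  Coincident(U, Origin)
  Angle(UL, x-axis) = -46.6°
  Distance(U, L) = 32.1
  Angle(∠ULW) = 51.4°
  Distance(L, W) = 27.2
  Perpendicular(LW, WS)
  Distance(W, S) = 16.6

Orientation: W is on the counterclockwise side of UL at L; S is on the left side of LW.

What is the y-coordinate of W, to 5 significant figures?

3.6122

U is at the origin; UL runs at -46.6° with length 32.1, so L = 32.1·(cos -46.6°, sin -46.6°) = (22.056, -23.323). ∠ULW = 51.4°, so LW runs at -46.6° + (180° − 51.4°) = 82.000° from the x-axis; with |LW| = 27.2, W = L + 27.2·(cos 82.000°, sin 82.000°) = (25.841, 3.6122). So W.y = 3.6122.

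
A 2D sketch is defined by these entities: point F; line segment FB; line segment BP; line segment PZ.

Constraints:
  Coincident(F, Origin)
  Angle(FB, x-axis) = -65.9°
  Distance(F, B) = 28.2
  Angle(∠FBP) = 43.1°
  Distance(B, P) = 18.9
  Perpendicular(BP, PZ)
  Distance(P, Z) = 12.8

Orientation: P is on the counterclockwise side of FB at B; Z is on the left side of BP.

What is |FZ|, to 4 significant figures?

6.686

∠FBP = 43.1°, so BP runs at -65.9° + (180° − 43.1°) = 71.00° from the x-axis; with |BP| = 18.9, P = B + 18.9·(cos 71.00°, sin 71.00°) = (17.67, -7.872). The perpendicularity gives PZ at right angles to BP; with |PZ| = 12.8 on the left of BP, Z = P + 12.8·(-0.9455, 0.3256) = (5.566, -3.704). Then |FZ| = |Z − F| = 6.686.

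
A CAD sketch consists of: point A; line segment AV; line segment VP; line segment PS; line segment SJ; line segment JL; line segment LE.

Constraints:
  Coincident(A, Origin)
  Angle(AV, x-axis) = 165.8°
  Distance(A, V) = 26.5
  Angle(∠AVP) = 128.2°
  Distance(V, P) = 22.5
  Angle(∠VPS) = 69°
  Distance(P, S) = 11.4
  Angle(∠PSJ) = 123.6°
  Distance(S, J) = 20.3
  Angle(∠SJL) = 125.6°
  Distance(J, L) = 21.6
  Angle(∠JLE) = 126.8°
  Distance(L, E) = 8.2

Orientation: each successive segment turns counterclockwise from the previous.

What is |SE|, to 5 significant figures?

39.597

A is at the origin; AV runs at 165.8° with length 26.5, so V = (-25.690, 6.5006). ∠AVP = 128.2° gives VP at -142.40° from the x-axis; with |VP| = 22.5, P = (-43.517, -7.2276). ∠VPS = 69.0° gives PS at -31.400° from the x-axis; with |PS| = 11.4, S = (-33.786, -13.167). ∠PSJ = 123.6° gives SJ at 25.000° from the x-axis; with |SJ| = 20.3, J = (-15.388, -4.5880). ∠SJL = 125.6° gives JL at 79.400° from the x-axis; with |JL| = 21.6, L = (-11.415, 16.643). ∠JLE = 126.8° gives LE at 132.60° from the x-axis; with |LE| = 8.2, E = (-16.965, 22.679). Then |SE| = |E − S| = 39.597.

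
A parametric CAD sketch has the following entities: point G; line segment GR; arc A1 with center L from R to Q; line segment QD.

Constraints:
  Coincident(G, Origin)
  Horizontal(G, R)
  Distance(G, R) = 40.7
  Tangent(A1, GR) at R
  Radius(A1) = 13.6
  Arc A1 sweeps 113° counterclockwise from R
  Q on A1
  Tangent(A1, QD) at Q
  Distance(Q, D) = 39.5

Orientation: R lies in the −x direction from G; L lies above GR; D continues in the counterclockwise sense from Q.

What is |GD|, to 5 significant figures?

70.409

On A1, R sits at bearing -90° from L; a 113° counterclockwise sweep puts Q at bearing 23°, so Q = L + 13.6·(cos 23°, sin 23°) = (-28.181, 18.914). Since A1 is tangent to QD there, LQ ⟂ QD, so QD runs along (−sin 23°, cos 23°); with |QD| = 39.5, D = (-43.615, 55.274). Then |GD| = |D − G| = 70.409.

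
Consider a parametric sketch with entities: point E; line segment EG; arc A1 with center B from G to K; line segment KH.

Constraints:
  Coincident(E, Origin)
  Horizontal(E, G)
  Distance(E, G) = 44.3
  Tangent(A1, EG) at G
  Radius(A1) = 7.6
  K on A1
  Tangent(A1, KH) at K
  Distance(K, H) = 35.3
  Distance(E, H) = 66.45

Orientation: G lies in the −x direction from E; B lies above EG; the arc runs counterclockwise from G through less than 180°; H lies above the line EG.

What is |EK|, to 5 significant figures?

38.696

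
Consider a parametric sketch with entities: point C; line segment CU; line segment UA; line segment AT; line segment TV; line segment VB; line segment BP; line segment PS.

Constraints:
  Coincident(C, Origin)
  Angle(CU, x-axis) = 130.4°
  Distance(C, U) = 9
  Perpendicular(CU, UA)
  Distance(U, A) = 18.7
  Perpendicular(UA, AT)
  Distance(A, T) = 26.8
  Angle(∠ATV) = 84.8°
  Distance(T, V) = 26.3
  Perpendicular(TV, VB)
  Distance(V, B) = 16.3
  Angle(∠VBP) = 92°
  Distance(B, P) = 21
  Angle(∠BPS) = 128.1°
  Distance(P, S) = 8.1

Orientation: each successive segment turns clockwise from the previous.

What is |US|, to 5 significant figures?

25.291

C is at the origin; CU runs at 130.4° with length 9.0, so U = (-5.8331, 6.8538). CU is perpendicular to UA, so UA runs at 40.400°; with |UA| = 18.7, A = (8.4077, 18.974). The perpendicularity gives AT at right angles to UA, so AT runs at -49.600°; with |AT| = 26.8, T = (25.777, -1.4355). ∠ATV = 84.8° gives TV at -144.80° from the x-axis; with |TV| = 26.3, V = (4.2864, -16.596). TV is perpendicular to VB, so VB runs at 125.20°; with |VB| = 16.3, B = (-5.1095, -3.2762). ∠VBP = 92.0° gives BP at 37.200° from the x-axis; with |BP| = 21.0, P = (11.618, 9.4203). ∠BPS = 128.1° gives PS at -14.700° from the x-axis; with |PS| = 8.1, S = (19.453, 7.3649). Then |US| = |S − U| = 25.291.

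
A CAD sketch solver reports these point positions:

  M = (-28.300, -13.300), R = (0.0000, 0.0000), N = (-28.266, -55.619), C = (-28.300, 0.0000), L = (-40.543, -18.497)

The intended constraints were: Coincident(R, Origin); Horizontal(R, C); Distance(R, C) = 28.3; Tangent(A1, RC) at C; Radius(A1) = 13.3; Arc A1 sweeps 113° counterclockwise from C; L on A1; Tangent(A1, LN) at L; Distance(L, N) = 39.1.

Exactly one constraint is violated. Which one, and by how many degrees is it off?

Tangent(A1, LN) at L — off by 4.70°.

R = (0.00, 0.00) ✓; R.y = 0.00, C.y = 0.00 ✓; |RC| = 28.30 ✓; ∠(MC, CR) = 90.00° ✓; |MC| = 13.30 ✓; bearing(M→L) − bearing(M→C) = 113.0° ✓; |ML| = 13.30 ✓; ∠(ML, LN) = 94.70° ✗; |LN| = 39.10 ✓.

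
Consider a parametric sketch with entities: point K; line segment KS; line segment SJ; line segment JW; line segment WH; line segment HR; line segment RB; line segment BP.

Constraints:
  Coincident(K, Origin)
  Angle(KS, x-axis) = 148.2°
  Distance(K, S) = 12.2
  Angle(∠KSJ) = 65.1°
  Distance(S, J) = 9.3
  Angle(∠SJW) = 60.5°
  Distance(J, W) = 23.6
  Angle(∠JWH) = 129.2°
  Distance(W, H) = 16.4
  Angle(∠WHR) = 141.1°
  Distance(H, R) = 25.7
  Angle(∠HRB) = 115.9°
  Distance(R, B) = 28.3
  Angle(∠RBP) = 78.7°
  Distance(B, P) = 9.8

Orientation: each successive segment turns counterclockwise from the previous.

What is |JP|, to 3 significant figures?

41.9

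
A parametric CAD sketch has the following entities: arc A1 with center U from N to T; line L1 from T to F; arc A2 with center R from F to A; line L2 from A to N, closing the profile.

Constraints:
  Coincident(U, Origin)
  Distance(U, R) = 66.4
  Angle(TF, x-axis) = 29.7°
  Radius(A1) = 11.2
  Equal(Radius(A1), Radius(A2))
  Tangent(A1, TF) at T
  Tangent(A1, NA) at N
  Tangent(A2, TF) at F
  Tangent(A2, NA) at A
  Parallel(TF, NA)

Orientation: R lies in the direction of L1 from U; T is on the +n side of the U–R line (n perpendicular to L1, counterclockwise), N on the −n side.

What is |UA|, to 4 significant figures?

67.34

The slot axis is L1's direction at 29.7°, so u = (cos 29.7°, sin 29.7°) = (0.8686, 0.4955) and n = (−sin 29.7°, cos 29.7°) = (-0.4955, 0.8686). U is at the origin and R lies 66.4 along u from U, so R = 66.4·u = (57.68, 32.90). Tangency of A1 to both parallel lines with radius 11.2 puts T and N at U ± 11.2·n: T = (-5.549, 9.729), N = (5.549, -9.729). Equal radii place F and A the same way about R: F = R + 11.2·n = (52.13, 42.63), A = R − 11.2·n = (63.23, 23.17). Then |UA| = |A − U| = 67.34.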